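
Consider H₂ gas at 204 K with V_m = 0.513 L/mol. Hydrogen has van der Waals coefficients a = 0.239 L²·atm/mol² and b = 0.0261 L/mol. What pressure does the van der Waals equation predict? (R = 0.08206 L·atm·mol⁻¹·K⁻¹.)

P ≈ 33.47 atm

P = RT/(V_m − b) − a/V_m²
RT/(V_m − b) = (0.08206)(204)/(0.513 − 0.0261) = 16.740/0.48690 = 34.381 atm
a/V_m² = 0.239/(0.513)² = 0.90816 atm
P = 34.381 − 0.90816 = 33.47 atm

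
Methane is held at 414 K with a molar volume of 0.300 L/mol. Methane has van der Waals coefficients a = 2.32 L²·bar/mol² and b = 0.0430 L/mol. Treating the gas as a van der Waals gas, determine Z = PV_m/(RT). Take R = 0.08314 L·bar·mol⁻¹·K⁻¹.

Z ≈ 0.9426

P = RT/(V_m − b) − a/V_m² = (0.08314)(414)/(0.300 − 0.0430) − 2.32/(0.300)²
  = 34.420/0.25700 − 25.778 = 133.93 − 25.778 = 108.15 bar
Z = PV_m/(RT) = (108.15)(0.300)/((0.08314)(414)) = 32.445/34.420 = 0.9426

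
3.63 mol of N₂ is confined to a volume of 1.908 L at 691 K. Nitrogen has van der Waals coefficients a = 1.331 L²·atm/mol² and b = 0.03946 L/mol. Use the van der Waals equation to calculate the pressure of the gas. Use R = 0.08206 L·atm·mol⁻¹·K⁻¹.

P ≈ 111.8 atm

P = nRT/(V − nb) − a n²/V²
nRT/(V − nb) = (3.63)(0.08206)(691)/(1.908 − 3.63×0.03946) = 205.83/1.7648 = 116.63 atm
a n²/V² = (1.331)(3.63)²/(1.908)² = 4.8176 atm
P = 116.63 − 4.8176 = 111.8 atm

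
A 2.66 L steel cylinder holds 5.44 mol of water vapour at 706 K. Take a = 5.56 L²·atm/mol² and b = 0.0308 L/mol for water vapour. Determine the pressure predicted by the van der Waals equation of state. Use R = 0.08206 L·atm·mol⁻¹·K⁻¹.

P = nRT/(V − nb) − a n²/V²
nRT/(V − nb) = (5.44)(0.08206)(706)/(2.66 − 5.44×0.0308) = 315.16/2.4924 = 126.45 atm
a n²/V² = (5.56)(5.44)²/(2.66)² = 23.255 atm
P = 126.45 − 23.255 = 103.2 atm

P ≈ 103.2 atm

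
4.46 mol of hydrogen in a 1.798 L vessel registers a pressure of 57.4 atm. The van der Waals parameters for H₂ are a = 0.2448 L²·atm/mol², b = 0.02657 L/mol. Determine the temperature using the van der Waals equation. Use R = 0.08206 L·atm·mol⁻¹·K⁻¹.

T = (P + a n²/V²)(V − nb)/(nR)
P + a n²/V² = 57.4 + (0.2448)(4.46)²/(1.798)² = 58.906 atm
V − nb = 1.798 − (4.46)(0.02657) = 1.6795 L
T = (58.906)(1.6795)/((4.46)(0.08206)) = 270.3 K

T ≈ 270.3 K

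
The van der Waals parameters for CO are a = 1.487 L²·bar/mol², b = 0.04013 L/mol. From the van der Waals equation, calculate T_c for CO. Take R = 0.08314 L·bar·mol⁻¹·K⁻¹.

T_c ≈ 132.1 K

For a van der Waals gas, T_c = 8a/(27Rb).
T_c = 8×1.487/(27×0.08314×0.04013) = 11.896/0.090083 = 132.1 K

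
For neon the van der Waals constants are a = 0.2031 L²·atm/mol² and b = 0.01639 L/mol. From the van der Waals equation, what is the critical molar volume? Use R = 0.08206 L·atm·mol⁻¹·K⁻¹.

V_m,c ≈ 0.04917 L/mol

For a van der Waals gas, V_m,c = 3b.
V_m,c = 3×0.01639 = 0.04917 L/mol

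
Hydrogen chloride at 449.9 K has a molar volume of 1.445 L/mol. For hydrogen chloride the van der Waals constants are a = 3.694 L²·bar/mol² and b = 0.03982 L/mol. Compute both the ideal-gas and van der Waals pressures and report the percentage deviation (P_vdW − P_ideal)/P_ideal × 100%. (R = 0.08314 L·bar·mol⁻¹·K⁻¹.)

Ideal: P_ideal = RT/V_m = (0.08314)(449.9)/1.445 = 25.8856 bar
vdW: P = RT/(V_m − b) − a/V_m² = 37.4047/1.40518 − 3.694/2.08803 = 26.6192 − 1.76913 = 24.8501 bar
% deviation = (24.8501 − 25.8856)/25.8856 × 100% = -4.00%

-4.00 %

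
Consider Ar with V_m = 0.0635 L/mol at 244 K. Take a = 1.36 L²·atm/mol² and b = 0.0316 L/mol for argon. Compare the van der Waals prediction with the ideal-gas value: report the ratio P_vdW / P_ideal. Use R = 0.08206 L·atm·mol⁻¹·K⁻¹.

Ideal: P_ideal = RT/V_m = (0.08206)(244)/0.0635 = 315.317 atm
vdW: P = RT/(V_m − b) − a/V_m² = 20.0226/0.0319000 − 1.36/0.00403225 = 627.668 − 337.281 = 290.387 atm
Ratio = 290.387/315.317 = 0.9209

P_vdW / P_ideal ≈ 0.9209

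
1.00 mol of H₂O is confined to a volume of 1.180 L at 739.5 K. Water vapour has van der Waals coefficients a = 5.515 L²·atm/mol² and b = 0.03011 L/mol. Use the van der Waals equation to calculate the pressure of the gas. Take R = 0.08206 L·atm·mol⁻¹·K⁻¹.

P = nRT/(V − nb) − a n²/V²
nRT/(V − nb) = (1.00)(0.08206)(739.5)/(1.180 − 1.00×0.03011) = 60.683/1.1499 = 52.772 atm
a n²/V² = (5.515)(1.00)²/(1.180)² = 3.9608 atm
P = 52.772 − 3.9608 = 48.81 atm

P ≈ 48.81 atm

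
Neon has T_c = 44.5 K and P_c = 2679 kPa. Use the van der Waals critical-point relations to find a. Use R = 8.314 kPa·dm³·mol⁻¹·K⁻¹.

a ≈ 21.56 kPa·dm⁶/mol²

From T_c = 8a/(27Rb) and P_c = a/(27b²): a = 27 R² T_c²/(64 P_c).
a = 27×(8.314)²×(44.5)²/(64×2679) = 3695761/171456 = 21.56 kPa·dm⁶/mol²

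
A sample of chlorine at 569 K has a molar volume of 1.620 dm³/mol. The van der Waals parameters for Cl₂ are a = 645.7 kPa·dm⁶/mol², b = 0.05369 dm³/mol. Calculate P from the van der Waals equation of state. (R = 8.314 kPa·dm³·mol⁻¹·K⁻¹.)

P = RT/(V_m − b) − a/V_m²
RT/(V_m − b) = (8.314)(569)/(1.620 − 0.05369) = 4730.7/1.5663 = 3020.3 kPa
a/V_m² = 645.7/(1.620)² = 246.04 kPa
P = 3020.3 − 246.04 = 2774 kPa

P ≈ 2774 kPa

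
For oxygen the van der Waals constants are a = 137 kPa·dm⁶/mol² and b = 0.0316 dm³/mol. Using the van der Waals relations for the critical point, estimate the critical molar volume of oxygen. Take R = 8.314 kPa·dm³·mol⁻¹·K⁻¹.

For a van der Waals gas, V_m,c = 3b.
V_m,c = 3×0.0316 = 0.09480 dm³/mol

V_m,c ≈ 0.09480 dm³/mol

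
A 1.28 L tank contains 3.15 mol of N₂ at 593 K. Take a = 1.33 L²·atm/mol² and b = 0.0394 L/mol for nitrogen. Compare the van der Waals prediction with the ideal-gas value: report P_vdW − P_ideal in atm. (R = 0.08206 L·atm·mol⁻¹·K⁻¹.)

ΔP ≈ 4.80 atm

Ideal: P_ideal = nRT/V = (3.15)(0.08206)(593)/1.28 = 119.753 atm
vdW: P = nRT/(V − nb) − a n²/V² = 153.284/1.15589 − 13.1969/1.63840 = 132.611 − 8.05475 = 124.556 atm
ΔP = 124.556 − 119.753 = 4.80 atm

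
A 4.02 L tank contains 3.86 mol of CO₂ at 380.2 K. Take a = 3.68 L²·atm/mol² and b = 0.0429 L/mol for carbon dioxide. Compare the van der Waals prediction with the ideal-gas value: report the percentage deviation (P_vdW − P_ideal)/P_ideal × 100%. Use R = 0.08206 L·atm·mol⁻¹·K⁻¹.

Ideal: P_ideal = nRT/V = (3.86)(0.08206)(380.2)/4.02 = 29.9575 atm
vdW: P = nRT/(V − nb) − a n²/V² = 120.429/3.85441 − 54.8305/16.1604 = 31.2445 − 3.39289 = 27.8516 atm
% deviation = (27.8516 − 29.9575)/29.9575 × 100% = -7.03%

-7.03 %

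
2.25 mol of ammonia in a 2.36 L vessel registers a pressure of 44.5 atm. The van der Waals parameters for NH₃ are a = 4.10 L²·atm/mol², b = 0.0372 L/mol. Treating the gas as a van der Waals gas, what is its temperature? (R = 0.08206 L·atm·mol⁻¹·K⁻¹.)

T ≈ 594.6 K

T = (P + a n²/V²)(V − nb)/(nR)
P + a n²/V² = 44.5 + (4.10)(2.25)²/(2.36)² = 48.227 atm
V − nb = 2.36 − (2.25)(0.0372) = 2.2763 L
T = (48.227)(2.2763)/((2.25)(0.08206)) = 594.6 K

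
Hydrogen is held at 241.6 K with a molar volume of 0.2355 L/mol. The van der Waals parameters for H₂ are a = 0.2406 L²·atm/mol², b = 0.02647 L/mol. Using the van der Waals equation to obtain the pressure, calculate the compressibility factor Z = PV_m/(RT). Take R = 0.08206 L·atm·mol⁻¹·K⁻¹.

P = RT/(V_m − b) − a/V_m² = (0.08206)(241.6)/(0.2355 − 0.02647) − 0.2406/(0.2355)²
  = 19.826/0.20903 − 4.3382 = 94.848 − 4.3382 = 90.510 atm
Z = PV_m/(RT) = (90.510)(0.2355)/((0.08206)(241.6)) = 21.315/19.826 = 1.075

Z ≈ 1.075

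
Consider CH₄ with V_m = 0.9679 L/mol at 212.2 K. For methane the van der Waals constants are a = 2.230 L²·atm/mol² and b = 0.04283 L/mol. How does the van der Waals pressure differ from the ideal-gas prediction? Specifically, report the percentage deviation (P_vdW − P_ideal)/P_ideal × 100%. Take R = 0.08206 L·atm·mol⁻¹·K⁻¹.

-8.60 %

Ideal: P_ideal = RT/V_m = (0.08206)(212.2)/0.9679 = 17.9906 atm
vdW: P = RT/(V_m − b) − a/V_m² = 17.4131/0.925070 − 2.230/0.936830 = 18.8235 − 2.38037 = 16.4431 atm
% deviation = (16.4431 − 17.9906)/17.9906 × 100% = -8.60%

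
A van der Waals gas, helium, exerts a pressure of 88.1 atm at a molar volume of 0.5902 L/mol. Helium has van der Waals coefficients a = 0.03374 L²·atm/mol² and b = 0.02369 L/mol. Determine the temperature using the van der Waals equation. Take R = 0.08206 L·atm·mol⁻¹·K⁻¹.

T ≈ 608.9 K

T = (P + a/V_m²)(V_m − b)/R
P + a/V_m² = 88.1 + 0.03374/(0.5902)² = 88.197 atm
V_m − b = 0.5902 − 0.02369 = 0.56651 L/mol
T = (88.197)(0.56651)/0.08206 = 608.9 K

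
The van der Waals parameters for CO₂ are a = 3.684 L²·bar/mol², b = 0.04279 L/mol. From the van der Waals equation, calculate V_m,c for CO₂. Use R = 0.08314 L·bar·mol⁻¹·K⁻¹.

V_m,c ≈ 0.1284 L/mol

For a van der Waals gas, V_m,c = 3b.
V_m,c = 3×0.04279 = 0.1284 L/mol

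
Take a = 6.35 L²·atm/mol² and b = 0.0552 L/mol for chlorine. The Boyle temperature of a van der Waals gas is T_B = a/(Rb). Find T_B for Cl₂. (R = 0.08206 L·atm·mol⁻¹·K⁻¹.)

T_B ≈ 1402 K

For a van der Waals gas the second virial coefficient B₂ = b − a/(RT) vanishes at T_B = a/(Rb).
T_B = 6.35/(0.08206×0.0552) = 6.35/0.0045297 = 1402 K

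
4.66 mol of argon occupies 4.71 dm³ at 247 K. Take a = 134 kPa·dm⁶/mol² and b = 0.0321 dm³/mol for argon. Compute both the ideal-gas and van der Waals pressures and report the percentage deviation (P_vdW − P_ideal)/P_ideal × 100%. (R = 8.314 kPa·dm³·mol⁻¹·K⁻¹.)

-3.18 %

Ideal: P_ideal = nRT/V = (4.66)(8.314)(247)/4.71 = 2031.76 kPa
vdW: P = nRT/(V − nb) − a n²/V² = 9569.58/4.56041 − 2909.89/22.1841 = 2098.40 − 131.170 = 1967.23 kPa
% deviation = (1967.23 − 2031.76)/2031.76 × 100% = -3.18%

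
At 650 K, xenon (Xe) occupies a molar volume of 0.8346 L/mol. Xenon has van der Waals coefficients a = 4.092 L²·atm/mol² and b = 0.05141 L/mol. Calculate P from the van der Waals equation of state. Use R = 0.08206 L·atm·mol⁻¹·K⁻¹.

P ≈ 62.23 atm

P = RT/(V_m − b) − a/V_m²
RT/(V_m − b) = (0.08206)(650)/(0.8346 − 0.05141) = 53.339/0.78319 = 68.105 atm
a/V_m² = 4.092/(0.8346)² = 5.8746 atm
P = 68.105 − 5.8746 = 62.23 atm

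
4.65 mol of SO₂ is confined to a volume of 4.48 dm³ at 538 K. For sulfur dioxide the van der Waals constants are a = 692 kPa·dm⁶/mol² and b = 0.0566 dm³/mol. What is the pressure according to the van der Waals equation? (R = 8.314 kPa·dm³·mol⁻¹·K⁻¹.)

P ≈ 4187 kPa

P = nRT/(V − nb) − a n²/V²
nRT/(V − nb) = (4.65)(8.314)(538)/(4.48 − 4.65×0.0566) = 20799/4.2168 = 4932.4 kPa
a n²/V² = (692)(4.65)²/(4.48)² = 745.51 kPa
P = 4932.4 − 745.51 = 4187 kPa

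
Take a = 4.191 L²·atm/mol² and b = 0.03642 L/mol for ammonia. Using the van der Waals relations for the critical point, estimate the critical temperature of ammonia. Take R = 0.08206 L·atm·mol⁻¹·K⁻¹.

T_c ≈ 415.5 K

For a van der Waals gas, T_c = 8a/(27Rb).
T_c = 8×4.191/(27×0.08206×0.03642) = 33.528/0.080693 = 415.5 K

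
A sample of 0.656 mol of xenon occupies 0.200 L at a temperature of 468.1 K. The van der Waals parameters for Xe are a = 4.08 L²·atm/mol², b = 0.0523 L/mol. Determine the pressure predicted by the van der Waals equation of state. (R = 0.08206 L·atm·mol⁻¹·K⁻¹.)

P = nRT/(V − nb) − a n²/V²
nRT/(V − nb) = (0.656)(0.08206)(468.1)/(0.200 − 0.656×0.0523) = 25.198/0.16569 = 152.08 atm
a n²/V² = (4.08)(0.656)²/(0.200)² = 43.894 atm
P = 152.08 − 43.894 = 108.2 atm

P ≈ 108.2 atm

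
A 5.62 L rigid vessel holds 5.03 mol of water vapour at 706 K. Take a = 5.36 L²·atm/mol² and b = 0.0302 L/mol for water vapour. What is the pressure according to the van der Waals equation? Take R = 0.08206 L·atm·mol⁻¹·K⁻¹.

P ≈ 49.00 atm

P = nRT/(V − nb) − a n²/V²
nRT/(V − nb) = (5.03)(0.08206)(706)/(5.62 − 5.03×0.0302) = 291.41/5.4681 = 53.293 atm
a n²/V² = (5.36)(5.03)²/(5.62)² = 4.2937 atm
P = 53.293 − 4.2937 = 49.00 atm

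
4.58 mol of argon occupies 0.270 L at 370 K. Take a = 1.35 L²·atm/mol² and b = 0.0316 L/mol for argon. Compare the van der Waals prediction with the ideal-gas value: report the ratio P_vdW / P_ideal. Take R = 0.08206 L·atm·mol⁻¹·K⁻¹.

Ideal: P_ideal = nRT/V = (4.58)(0.08206)(370)/0.270 = 515.033 atm
vdW: P = nRT/(V − nb) − a n²/V² = 139.059/0.125272 − 28.3181/0.0729000 = 1110.06 − 388.451 = 721.61 atm
Ratio = 721.61/515.033 = 1.401

P_vdW / P_ideal ≈ 1.401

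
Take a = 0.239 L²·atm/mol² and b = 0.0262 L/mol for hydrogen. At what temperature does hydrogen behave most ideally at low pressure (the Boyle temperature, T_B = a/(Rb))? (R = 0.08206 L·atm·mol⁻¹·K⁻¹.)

For a van der Waals gas the second virial coefficient B₂ = b − a/(RT) vanishes at T_B = a/(Rb).
T_B = 0.239/(0.08206×0.0262) = 0.239/0.0021500 = 111.2 K

T_B ≈ 111.2 K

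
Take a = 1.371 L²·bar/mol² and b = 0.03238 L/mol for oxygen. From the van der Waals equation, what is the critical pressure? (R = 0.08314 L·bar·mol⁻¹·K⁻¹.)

For a van der Waals gas, P_c = a/(27b²).
P_c = 1.371/(27×(0.03238)²) = 1.371/0.028309 = 48.43 bar

P_c ≈ 48.43 bar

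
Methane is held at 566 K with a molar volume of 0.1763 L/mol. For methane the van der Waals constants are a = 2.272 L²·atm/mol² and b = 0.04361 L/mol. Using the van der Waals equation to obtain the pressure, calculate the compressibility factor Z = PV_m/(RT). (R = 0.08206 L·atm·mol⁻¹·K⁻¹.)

Z ≈ 1.051

P = RT/(V_m − b) − a/V_m² = (0.08206)(566)/(0.1763 − 0.04361) − 2.272/(0.1763)²
  = 46.446/0.13269 − 73.098 = 350.03 − 73.098 = 276.93 atm
Z = PV_m/(RT) = (276.93)(0.1763)/((0.08206)(566)) = 48.823/46.446 = 1.051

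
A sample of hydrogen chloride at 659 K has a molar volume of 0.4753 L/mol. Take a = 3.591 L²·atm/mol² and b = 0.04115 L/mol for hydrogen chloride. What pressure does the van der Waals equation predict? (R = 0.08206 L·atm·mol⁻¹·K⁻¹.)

P ≈ 108.7 atm

P = RT/(V_m − b) − a/V_m²
RT/(V_m − b) = (0.08206)(659)/(0.4753 − 0.04115) = 54.078/0.43415 = 124.56 atm
a/V_m² = 3.591/(0.4753)² = 15.896 atm
P = 124.56 − 15.896 = 108.7 atm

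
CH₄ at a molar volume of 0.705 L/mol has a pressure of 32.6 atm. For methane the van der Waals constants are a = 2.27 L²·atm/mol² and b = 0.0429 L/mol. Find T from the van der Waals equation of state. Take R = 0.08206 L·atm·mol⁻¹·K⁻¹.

T = (P + a/V_m²)(V_m − b)/R
P + a/V_m² = 32.6 + 2.27/(0.705)² = 37.167 atm
V_m − b = 0.705 − 0.0429 = 0.66210 L/mol
T = (37.167)(0.66210)/0.08206 = 299.9 K

T ≈ 299.9 K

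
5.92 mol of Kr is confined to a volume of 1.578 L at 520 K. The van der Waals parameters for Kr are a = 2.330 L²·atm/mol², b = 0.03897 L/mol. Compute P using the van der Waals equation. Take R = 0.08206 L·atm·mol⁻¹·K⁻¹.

P = nRT/(V − nb) − a n²/V²
nRT/(V − nb) = (5.92)(0.08206)(520)/(1.578 − 5.92×0.03897) = 252.61/1.3473 = 187.49 atm
a n²/V² = (2.330)(5.92)²/(1.578)² = 32.793 atm
P = 187.49 − 32.793 = 154.7 atm

P ≈ 154.7 atm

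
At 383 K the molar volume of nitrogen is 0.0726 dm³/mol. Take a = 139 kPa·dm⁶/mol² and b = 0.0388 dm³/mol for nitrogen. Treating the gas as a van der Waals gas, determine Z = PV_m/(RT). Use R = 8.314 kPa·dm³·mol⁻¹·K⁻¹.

P = RT/(V_m − b) − a/V_m² = (8.314)(383)/(0.0726 − 0.0388) − 139/(0.0726)²
  = 3184.3/0.033800 − 26372 = 94210 − 26372 = 67838 kPa
Z = PV_m/(RT) = (67838)(0.0726)/((8.314)(383)) = 4925.0/3184.3 = 1.547

Z ≈ 1.547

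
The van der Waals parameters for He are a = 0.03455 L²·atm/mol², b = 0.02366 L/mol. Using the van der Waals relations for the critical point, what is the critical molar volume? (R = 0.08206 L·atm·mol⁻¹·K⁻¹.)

V_m,c ≈ 0.07098 L/mol

For a van der Waals gas, V_m,c = 3b.
V_m,c = 3×0.02366 = 0.07098 L/mol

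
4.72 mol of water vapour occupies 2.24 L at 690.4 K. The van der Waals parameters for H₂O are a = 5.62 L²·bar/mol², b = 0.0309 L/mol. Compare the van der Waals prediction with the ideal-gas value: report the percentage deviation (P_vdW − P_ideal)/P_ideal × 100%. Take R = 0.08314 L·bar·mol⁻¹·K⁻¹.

-13.67 %

Ideal: P_ideal = nRT/V = (4.72)(0.08314)(690.4)/2.24 = 120.950 bar
vdW: P = nRT/(V − nb) − a n²/V² = 270.927/2.09415 − 125.205/5.01760 = 129.373 − 24.9532 = 104.420 bar
% deviation = (104.420 − 120.950)/120.950 × 100% = -13.67%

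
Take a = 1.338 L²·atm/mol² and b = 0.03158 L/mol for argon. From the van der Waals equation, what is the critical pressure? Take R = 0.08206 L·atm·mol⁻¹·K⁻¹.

P_c ≈ 49.69 atm

For a van der Waals gas, P_c = a/(27b²).
P_c = 1.338/(27×(0.03158)²) = 1.338/0.026927 = 49.69 atm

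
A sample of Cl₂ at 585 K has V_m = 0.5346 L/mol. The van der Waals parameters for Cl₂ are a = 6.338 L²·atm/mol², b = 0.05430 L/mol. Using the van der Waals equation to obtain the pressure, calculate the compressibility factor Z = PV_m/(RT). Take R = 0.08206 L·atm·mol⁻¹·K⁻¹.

P = RT/(V_m − b) − a/V_m² = (0.08206)(585)/(0.5346 − 0.05430) − 6.338/(0.5346)²
  = 48.005/0.48030 − 22.177 = 99.948 − 22.177 = 77.771 atm
Z = PV_m/(RT) = (77.771)(0.5346)/((0.08206)(585)) = 41.576/48.005 = 0.8661

Z ≈ 0.8661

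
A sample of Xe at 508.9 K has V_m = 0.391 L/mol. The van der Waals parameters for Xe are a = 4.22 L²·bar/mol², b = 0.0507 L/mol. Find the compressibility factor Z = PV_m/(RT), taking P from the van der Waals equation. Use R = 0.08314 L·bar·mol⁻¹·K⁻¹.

P = RT/(V_m − b) − a/V_m² = (0.08314)(508.9)/(0.391 − 0.0507) − 4.22/(0.391)²
  = 42.310/0.34030 − 27.603 = 124.33 − 27.603 = 96.73 bar
Z = PV_m/(RT) = (96.73)(0.391)/((0.08314)(508.9)) = 37.821/42.310 = 0.8939

Z ≈ 0.8939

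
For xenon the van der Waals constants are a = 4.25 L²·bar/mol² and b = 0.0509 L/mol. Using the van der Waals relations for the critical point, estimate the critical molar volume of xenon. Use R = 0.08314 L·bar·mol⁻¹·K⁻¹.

For a van der Waals gas, V_m,c = 3b.
V_m,c = 3×0.0509 = 0.1527 L/mol

V_m,c ≈ 0.1527 L/mol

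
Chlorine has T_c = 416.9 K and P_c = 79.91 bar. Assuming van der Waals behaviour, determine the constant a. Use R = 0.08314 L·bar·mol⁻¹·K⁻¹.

From T_c = 8a/(27Rb) and P_c = a/(27b²): a = 27 R² T_c²/(64 P_c).
a = 27×(0.08314)²×(416.9)²/(64×79.91) = 32438/5114.2 = 6.343 L²·bar/mol²

a ≈ 6.343 L²·bar/mol²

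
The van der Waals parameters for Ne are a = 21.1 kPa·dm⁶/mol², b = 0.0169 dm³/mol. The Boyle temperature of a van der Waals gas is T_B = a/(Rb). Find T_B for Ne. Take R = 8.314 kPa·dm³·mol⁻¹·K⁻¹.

For a van der Waals gas the second virial coefficient B₂ = b − a/(RT) vanishes at T_B = a/(Rb).
T_B = 21.1/(8.314×0.0169) = 21.1/0.14051 = 150.2 K

T_B ≈ 150.2 K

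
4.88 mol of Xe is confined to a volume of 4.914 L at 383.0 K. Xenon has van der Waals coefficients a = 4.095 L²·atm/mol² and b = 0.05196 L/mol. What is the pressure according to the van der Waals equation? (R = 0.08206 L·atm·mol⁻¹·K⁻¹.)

P ≈ 28.87 atm

P = nRT/(V − nb) − a n²/V²
nRT/(V − nb) = (4.88)(0.08206)(383.0)/(4.914 − 4.88×0.05196) = 153.37/4.6604 = 32.909 atm
a n²/V² = (4.095)(4.88)²/(4.914)² = 4.0385 atm
P = 32.909 − 4.0385 = 28.87 atm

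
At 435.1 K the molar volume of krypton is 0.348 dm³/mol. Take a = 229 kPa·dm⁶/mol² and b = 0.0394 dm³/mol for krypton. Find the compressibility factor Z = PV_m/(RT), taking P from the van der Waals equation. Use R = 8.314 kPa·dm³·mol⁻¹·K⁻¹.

P = RT/(V_m − b) − a/V_m² = (8.314)(435.1)/(0.348 − 0.0394) − 229/(0.348)²
  = 3617.4/0.30860 − 1890.9 = 11722 − 1890.9 = 9831 kPa
Z = PV_m/(RT) = (9831)(0.348)/((8.314)(435.1)) = 3421.2/3617.4 = 0.9458

Z ≈ 0.9458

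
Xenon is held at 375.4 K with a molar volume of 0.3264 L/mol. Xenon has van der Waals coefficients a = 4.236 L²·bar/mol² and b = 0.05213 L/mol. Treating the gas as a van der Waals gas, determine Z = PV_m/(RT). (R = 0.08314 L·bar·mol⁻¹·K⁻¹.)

P = RT/(V_m − b) − a/V_m² = (0.08314)(375.4)/(0.3264 − 0.05213) − 4.236/(0.3264)²
  = 31.211/0.27427 − 39.761 = 113.80 − 39.761 = 74.04 bar
Z = PV_m/(RT) = (74.04)(0.3264)/((0.08314)(375.4)) = 24.167/31.211 = 0.7743

Z ≈ 0.7743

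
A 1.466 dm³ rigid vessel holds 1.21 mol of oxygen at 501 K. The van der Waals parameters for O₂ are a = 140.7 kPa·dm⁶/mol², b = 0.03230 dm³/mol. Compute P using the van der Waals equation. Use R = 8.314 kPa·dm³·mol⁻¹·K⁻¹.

P = nRT/(V − nb) − a n²/V²
nRT/(V − nb) = (1.21)(8.314)(501)/(1.466 − 1.21×0.03230) = 5040.0/1.4269 = 3532.1 kPa
a n²/V² = (140.7)(1.21)²/(1.466)² = 95.851 kPa
P = 3532.1 − 95.851 = 3436 kPa

P ≈ 3436 kPa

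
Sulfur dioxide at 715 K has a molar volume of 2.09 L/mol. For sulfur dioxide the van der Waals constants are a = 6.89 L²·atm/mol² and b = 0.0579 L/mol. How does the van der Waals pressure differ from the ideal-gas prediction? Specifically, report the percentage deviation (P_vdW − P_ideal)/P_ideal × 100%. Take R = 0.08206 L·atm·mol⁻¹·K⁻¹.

-2.77 %

Ideal: P_ideal = RT/V_m = (0.08206)(715)/2.09 = 28.0732 atm
vdW: P = RT/(V_m − b) − a/V_m² = 58.6729/2.03210 − 6.89/4.36810 = 28.8730 − 1.57734 = 27.2957 atm
% deviation = (27.2957 − 28.0732)/28.0732 × 100% = -2.77%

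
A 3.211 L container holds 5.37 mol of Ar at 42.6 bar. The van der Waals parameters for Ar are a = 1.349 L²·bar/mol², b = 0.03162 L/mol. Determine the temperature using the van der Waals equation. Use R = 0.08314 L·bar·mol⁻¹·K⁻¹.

T = (P + a n²/V²)(V − nb)/(nR)
P + a n²/V² = 42.6 + (1.349)(5.37)²/(3.211)² = 46.373 bar
V − nb = 3.211 − (5.37)(0.03162) = 3.0412 L
T = (46.373)(3.0412)/((5.37)(0.08314)) = 315.9 K

T ≈ 315.9 K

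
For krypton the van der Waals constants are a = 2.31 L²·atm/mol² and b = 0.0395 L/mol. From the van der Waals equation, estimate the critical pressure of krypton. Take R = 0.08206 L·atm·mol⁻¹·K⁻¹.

For a van der Waals gas, P_c = a/(27b²).
P_c = 2.31/(27×(0.0395)²) = 2.31/0.042127 = 54.83 atm

P_c ≈ 54.83 atm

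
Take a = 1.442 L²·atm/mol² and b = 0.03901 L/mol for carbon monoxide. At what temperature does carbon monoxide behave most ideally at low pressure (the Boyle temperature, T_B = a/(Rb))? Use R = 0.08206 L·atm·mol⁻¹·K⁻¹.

For a van der Waals gas the second virial coefficient B₂ = b − a/(RT) vanishes at T_B = a/(Rb).
T_B = 1.442/(0.08206×0.03901) = 1.442/0.0032012 = 450.5 K

T_B ≈ 450.5 K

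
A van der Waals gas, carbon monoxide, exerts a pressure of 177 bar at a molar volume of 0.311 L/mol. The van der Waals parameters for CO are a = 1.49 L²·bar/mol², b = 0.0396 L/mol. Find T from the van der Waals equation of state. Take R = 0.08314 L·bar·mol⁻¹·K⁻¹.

T = (P + a/V_m²)(V_m − b)/R
P + a/V_m² = 177 + 1.49/(0.311)² = 192.41 bar
V_m − b = 0.311 − 0.0396 = 0.27140 L/mol
T = (192.41)(0.27140)/0.08314 = 628.1 K

T ≈ 628.1 K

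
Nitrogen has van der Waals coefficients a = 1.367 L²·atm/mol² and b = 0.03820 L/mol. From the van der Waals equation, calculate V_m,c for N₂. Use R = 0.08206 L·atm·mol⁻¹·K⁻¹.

For a van der Waals gas, V_m,c = 3b.
V_m,c = 3×0.03820 = 0.1146 L/mol

V_m,c ≈ 0.1146 L/mol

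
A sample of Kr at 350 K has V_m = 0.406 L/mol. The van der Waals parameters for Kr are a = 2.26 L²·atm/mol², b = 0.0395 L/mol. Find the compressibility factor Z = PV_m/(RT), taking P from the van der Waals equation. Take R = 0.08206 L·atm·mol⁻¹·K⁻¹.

P = RT/(V_m − b) − a/V_m² = (0.08206)(350)/(0.406 − 0.0395) − 2.26/(0.406)²
  = 28.721/0.36650 − 13.711 = 78.366 − 13.711 = 64.655 atm
Z = PV_m/(RT) = (64.655)(0.406)/((0.08206)(350)) = 26.250/28.721 = 0.9140

Z ≈ 0.9140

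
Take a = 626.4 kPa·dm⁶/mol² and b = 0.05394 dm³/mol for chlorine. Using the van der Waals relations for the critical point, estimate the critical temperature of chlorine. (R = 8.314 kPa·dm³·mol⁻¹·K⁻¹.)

T_c ≈ 413.9 K

For a van der Waals gas, T_c = 8a/(27Rb).
T_c = 8×626.4/(27×8.314×0.05394) = 5011.2/12.108 = 413.9 K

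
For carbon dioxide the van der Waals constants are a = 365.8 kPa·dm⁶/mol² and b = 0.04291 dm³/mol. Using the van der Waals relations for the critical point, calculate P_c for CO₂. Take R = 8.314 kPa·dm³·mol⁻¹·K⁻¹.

For a van der Waals gas, P_c = a/(27b²).
P_c = 365.8/(27×(0.04291)²) = 365.8/0.049714 = 7358 kPa

P_c ≈ 7358 kPa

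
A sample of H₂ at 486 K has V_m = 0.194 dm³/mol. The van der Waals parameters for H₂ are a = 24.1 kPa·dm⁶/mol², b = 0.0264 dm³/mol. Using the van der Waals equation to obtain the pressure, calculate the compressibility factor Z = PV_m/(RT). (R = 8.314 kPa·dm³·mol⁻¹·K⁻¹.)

P = RT/(V_m − b) − a/V_m² = (8.314)(486)/(0.194 − 0.0264) − 24.1/(0.194)²
  = 4040.6/0.16760 − 640.34 = 24109 − 640.34 = 23469 kPa
Z = PV_m/(RT) = (23469)(0.194)/((8.314)(486)) = 4553.0/4040.6 = 1.127

Z ≈ 1.127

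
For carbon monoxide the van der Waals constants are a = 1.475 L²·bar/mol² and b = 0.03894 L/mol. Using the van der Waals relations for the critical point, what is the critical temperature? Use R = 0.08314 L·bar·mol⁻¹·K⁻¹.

T_c ≈ 135.0 K

For a van der Waals gas, T_c = 8a/(27Rb).
T_c = 8×1.475/(27×0.08314×0.03894) = 11.800/0.087412 = 135.0 K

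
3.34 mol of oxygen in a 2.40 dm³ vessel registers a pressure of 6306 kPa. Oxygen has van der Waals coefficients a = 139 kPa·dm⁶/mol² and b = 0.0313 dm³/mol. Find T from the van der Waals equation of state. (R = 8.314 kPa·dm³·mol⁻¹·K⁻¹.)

T = (P + a n²/V²)(V − nb)/(nR)
P + a n²/V² = 6306 + (139)(3.34)²/(2.40)² = 6575.2 kPa
V − nb = 2.40 − (3.34)(0.0313) = 2.2955 dm³
T = (6575.2)(2.2955)/((3.34)(8.314)) = 543.5 K

T ≈ 543.5 K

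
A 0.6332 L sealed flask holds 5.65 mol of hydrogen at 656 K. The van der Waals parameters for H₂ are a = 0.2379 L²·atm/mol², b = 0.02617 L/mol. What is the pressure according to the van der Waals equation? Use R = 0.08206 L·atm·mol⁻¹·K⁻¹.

P ≈ 607.7 atm

P = nRT/(V − nb) − a n²/V²
nRT/(V − nb) = (5.65)(0.08206)(656)/(0.6332 − 5.65×0.02617) = 304.15/0.48534 = 626.67 atm
a n²/V² = (0.2379)(5.65)²/(0.6332)² = 18.941 atm
P = 626.67 − 18.941 = 607.7 atm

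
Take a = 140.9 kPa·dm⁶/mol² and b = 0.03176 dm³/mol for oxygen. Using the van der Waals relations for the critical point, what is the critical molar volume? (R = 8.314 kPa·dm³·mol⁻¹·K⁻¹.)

For a van der Waals gas, V_m,c = 3b.
V_m,c = 3×0.03176 = 0.09528 dm³/mol

V_m,c ≈ 0.09528 dm³/mol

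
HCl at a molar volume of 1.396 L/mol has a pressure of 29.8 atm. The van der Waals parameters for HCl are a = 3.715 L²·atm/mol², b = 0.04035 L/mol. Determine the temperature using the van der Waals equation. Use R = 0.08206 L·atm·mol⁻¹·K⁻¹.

T ≈ 523.8 K

T = (P + a/V_m²)(V_m − b)/R
P + a/V_m² = 29.8 + 3.715/(1.396)² = 31.706 atm
V_m − b = 1.396 − 0.04035 = 1.3557 L/mol
T = (31.706)(1.3557)/0.08206 = 523.8 K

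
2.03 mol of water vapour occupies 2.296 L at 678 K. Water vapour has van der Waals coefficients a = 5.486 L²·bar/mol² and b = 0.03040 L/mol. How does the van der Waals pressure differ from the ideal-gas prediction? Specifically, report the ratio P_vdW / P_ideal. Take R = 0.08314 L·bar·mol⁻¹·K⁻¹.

P_vdW / P_ideal ≈ 0.9416

Ideal: P_ideal = nRT/V = (2.03)(0.08314)(678)/2.296 = 49.8384 bar
vdW: P = nRT/(V − nb) − a n²/V² = 114.429/2.23429 − 22.6073/5.27162 = 51.2149 − 4.28849 = 46.9264 bar
Ratio = 46.9264/49.8384 = 0.9416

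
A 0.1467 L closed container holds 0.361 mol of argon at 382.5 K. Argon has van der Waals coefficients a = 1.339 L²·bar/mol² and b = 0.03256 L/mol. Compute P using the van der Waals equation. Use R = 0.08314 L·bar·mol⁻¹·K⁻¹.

P ≈ 76.96 bar

P = nRT/(V − nb) − a n²/V²
nRT/(V − nb) = (0.361)(0.08314)(382.5)/(0.1467 − 0.361×0.03256) = 11.480/0.13495 = 85.069 bar
a n²/V² = (1.339)(0.361)²/(0.1467)² = 8.1084 bar
P = 85.069 − 8.1084 = 76.96 bar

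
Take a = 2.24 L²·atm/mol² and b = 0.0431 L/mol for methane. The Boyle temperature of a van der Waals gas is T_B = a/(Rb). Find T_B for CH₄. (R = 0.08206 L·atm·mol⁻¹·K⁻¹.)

For a van der Waals gas the second virial coefficient B₂ = b − a/(RT) vanishes at T_B = a/(Rb).
T_B = 2.24/(0.08206×0.0431) = 2.24/0.0035368 = 633.3 K

T_B ≈ 633.3 K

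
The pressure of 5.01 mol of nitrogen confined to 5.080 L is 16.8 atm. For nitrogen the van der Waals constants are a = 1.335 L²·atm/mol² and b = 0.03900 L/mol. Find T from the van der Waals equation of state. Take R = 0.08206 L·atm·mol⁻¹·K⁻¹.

T ≈ 215.0 K

T = (P + a n²/V²)(V − nb)/(nR)
P + a n²/V² = 16.8 + (1.335)(5.01)²/(5.080)² = 18.098 atm
V − nb = 5.080 − (5.01)(0.03900) = 4.8846 L
T = (18.098)(4.8846)/((5.01)(0.08206)) = 215.0 K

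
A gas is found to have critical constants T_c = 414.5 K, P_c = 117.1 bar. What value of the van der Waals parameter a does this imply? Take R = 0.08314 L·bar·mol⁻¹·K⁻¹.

From T_c = 8a/(27Rb) and P_c = a/(27b²): a = 27 R² T_c²/(64 P_c).
a = 27×(0.08314)²×(414.5)²/(64×117.1) = 32065/7494.4 = 4.279 L²·bar/mol²

a ≈ 4.279 L²·bar/mol²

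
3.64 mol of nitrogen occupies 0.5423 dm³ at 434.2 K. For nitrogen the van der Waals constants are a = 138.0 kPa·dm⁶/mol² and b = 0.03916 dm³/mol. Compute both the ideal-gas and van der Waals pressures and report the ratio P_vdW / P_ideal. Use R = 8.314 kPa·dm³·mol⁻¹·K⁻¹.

Ideal: P_ideal = nRT/V = (3.64)(8.314)(434.2)/0.5423 = 24230.5 kPa
vdW: P = nRT/(V − nb) − a n²/V² = 13140.2/0.399758 − 1828.44/0.294089 = 32870.4 − 6217.30 = 26653.1 kPa
Ratio = 26653.1/24230.5 = 1.100

P_vdW / P_ideal ≈ 1.100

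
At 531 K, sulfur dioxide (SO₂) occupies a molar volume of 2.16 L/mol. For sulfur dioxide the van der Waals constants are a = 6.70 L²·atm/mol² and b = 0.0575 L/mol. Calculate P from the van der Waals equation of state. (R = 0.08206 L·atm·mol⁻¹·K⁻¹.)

P = RT/(V_m − b) − a/V_m²
RT/(V_m − b) = (0.08206)(531)/(2.16 − 0.0575) = 43.574/2.1025 = 20.725 atm
a/V_m² = 6.70/(2.16)² = 1.4360 atm
P = 20.725 − 1.4360 = 19.29 atm

P ≈ 19.29 atm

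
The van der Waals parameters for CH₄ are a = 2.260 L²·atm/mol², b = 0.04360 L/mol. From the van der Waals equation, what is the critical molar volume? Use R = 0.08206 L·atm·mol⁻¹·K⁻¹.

For a van der Waals gas, V_m,c = 3b.
V_m,c = 3×0.04360 = 0.1308 L/mol

V_m,c ≈ 0.1308 L/mol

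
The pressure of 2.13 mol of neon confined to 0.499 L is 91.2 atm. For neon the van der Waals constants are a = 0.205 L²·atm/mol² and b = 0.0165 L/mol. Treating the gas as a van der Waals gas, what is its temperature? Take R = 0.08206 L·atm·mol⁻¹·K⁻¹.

T = (P + a n²/V²)(V − nb)/(nR)
P + a n²/V² = 91.2 + (0.205)(2.13)²/(0.499)² = 94.935 atm
V − nb = 0.499 − (2.13)(0.0165) = 0.46386 L
T = (94.935)(0.46386)/((2.13)(0.08206)) = 251.9 K

T ≈ 251.9 K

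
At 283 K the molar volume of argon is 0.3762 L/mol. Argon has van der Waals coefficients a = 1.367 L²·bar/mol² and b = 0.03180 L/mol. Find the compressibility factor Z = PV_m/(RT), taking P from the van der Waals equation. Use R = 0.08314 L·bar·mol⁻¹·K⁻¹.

Z ≈ 0.9379

P = RT/(V_m − b) − a/V_m² = (0.08314)(283)/(0.3762 − 0.03180) − 1.367/(0.3762)²
  = 23.529/0.34440 − 9.6590 = 68.319 − 9.6590 = 58.660 bar
Z = PV_m/(RT) = (58.660)(0.3762)/((0.08314)(283)) = 22.068/23.529 = 0.9379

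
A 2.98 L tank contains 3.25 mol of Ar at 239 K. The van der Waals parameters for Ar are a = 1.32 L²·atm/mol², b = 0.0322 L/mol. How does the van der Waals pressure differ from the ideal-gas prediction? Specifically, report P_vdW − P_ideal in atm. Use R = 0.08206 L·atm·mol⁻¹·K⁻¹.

Ideal: P_ideal = nRT/V = (3.25)(0.08206)(239)/2.98 = 21.3893 atm
vdW: P = nRT/(V − nb) − a n²/V² = 63.7401/2.87535 − 13.9425/8.88040 = 22.1678 − 1.57003 = 20.5978 atm
ΔP = 20.5978 − 21.3893 = -0.792 atm

ΔP ≈ -0.792 atm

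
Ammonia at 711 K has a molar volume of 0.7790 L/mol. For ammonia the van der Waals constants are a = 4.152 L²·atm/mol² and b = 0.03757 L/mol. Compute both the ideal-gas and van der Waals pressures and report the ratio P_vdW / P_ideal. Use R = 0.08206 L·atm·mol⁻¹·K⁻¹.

Ideal: P_ideal = RT/V_m = (0.08206)(711)/0.7790 = 74.8969 atm
vdW: P = RT/(V_m − b) − a/V_m² = 58.3447/0.741430 − 4.152/0.606841 = 78.6921 − 6.84199 = 71.8501 atm
Ratio = 71.8501/74.8969 = 0.9593

P_vdW / P_ideal ≈ 0.9593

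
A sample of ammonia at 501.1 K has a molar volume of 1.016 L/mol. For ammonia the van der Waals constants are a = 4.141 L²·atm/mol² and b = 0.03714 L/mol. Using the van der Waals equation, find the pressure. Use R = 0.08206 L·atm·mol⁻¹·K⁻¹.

P = RT/(V_m − b) − a/V_m²
RT/(V_m − b) = (0.08206)(501.1)/(1.016 − 0.03714) = 41.120/0.97886 = 42.008 atm
a/V_m² = 4.141/(1.016)² = 4.0116 atm
P = 42.008 − 4.0116 = 38.00 atm

P ≈ 38.00 atm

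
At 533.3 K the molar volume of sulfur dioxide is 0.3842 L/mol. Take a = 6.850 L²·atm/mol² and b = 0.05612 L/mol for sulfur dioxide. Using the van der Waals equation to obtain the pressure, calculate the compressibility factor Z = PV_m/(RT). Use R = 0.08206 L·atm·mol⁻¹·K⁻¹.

Z ≈ 0.7636

P = RT/(V_m − b) − a/V_m² = (0.08206)(533.3)/(0.3842 − 0.05612) − 6.850/(0.3842)²
  = 43.763/0.32808 − 46.406 = 133.39 − 46.406 = 86.98 atm
Z = PV_m/(RT) = (86.98)(0.3842)/((0.08206)(533.3)) = 33.418/43.763 = 0.7636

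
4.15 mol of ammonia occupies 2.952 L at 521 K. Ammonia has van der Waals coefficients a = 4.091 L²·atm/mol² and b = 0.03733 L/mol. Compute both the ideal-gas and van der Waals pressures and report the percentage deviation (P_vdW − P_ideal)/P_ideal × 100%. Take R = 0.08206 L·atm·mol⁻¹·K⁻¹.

-7.91 %

Ideal: P_ideal = nRT/V = (4.15)(0.08206)(521)/2.952 = 60.1037 atm
vdW: P = nRT/(V − nb) − a n²/V² = 177.426/2.79708 − 70.4572/8.71430 = 63.4326 − 8.08524 = 55.3474 atm
% deviation = (55.3474 − 60.1037)/60.1037 × 100% = -7.91%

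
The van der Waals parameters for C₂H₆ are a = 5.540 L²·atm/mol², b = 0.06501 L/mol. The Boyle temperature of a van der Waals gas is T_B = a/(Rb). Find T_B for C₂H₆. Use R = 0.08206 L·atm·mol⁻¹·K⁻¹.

T_B ≈ 1038 K

For a van der Waals gas the second virial coefficient B₂ = b − a/(RT) vanishes at T_B = a/(Rb).
T_B = 5.540/(0.08206×0.06501) = 5.540/0.0053347 = 1038 K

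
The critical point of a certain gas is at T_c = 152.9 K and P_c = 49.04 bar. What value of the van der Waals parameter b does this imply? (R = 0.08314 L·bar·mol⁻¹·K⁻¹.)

From T_c = 8a/(27Rb) and P_c = a/(27b²): b = R T_c/(8 P_c).
b = (0.08314)(152.9)/(8×49.04) = 12.712/392.32 = 0.03240 L/mol

b ≈ 0.03240 L/mol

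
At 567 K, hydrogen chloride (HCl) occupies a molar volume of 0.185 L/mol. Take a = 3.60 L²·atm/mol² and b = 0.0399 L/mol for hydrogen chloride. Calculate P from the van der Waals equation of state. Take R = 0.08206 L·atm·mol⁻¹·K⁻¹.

P = RT/(V_m − b) − a/V_m²
RT/(V_m − b) = (0.08206)(567)/(0.185 − 0.0399) = 46.528/0.14510 = 320.66 atm
a/V_m² = 3.60/(0.185)² = 105.19 atm
P = 320.66 − 105.19 = 215.5 atm

P ≈ 215.5 atm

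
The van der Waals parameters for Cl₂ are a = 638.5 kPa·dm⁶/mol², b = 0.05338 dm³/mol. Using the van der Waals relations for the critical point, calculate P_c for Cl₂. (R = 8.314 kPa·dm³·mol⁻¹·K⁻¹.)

P_c ≈ 8299 kPa

For a van der Waals gas, P_c = a/(27b²).
P_c = 638.5/(27×(0.05338)²) = 638.5/0.076934 = 8299 kPa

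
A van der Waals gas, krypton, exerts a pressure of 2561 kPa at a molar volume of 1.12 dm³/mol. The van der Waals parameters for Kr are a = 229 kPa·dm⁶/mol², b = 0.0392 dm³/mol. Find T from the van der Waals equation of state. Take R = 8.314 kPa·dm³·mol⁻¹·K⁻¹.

T ≈ 356.7 K

T = (P + a/V_m²)(V_m − b)/R
P + a/V_m² = 2561 + 229/(1.12)² = 2743.6 kPa
V_m − b = 1.12 − 0.0392 = 1.0808 dm³/mol
T = (2743.6)(1.0808)/8.314 = 356.7 K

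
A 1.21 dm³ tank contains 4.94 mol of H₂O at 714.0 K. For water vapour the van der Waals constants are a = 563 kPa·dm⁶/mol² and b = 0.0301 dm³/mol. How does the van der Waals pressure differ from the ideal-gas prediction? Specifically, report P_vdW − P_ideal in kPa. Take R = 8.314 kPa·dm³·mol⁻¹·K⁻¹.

ΔP ≈ -5989 kPa

Ideal: P_ideal = nRT/V = (4.94)(8.314)(714.0)/1.21 = 24235.4 kPa
vdW: P = nRT/(V − nb) − a n²/V² = 29324.8/1.06131 − 13739.2/1.46410 = 27630.8 − 9384.06 = 18246.7 kPa
ΔP = 18246.7 − 24235.4 = -5989 kPa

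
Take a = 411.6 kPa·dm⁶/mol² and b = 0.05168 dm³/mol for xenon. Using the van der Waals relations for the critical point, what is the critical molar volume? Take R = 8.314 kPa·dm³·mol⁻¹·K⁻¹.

For a van der Waals gas, V_m,c = 3b.
V_m,c = 3×0.05168 = 0.1550 dm³/mol

V_m,c ≈ 0.1550 dm³/mol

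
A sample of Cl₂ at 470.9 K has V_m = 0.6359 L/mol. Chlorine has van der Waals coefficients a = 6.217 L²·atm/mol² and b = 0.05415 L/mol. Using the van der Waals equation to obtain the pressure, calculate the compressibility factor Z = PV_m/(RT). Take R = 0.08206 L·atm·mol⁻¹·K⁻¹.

P = RT/(V_m − b) − a/V_m² = (0.08206)(470.9)/(0.6359 − 0.05415) − 6.217/(0.6359)²
  = 38.642/0.58175 − 15.375 = 66.424 − 15.375 = 51.049 atm
Z = PV_m/(RT) = (51.049)(0.6359)/((0.08206)(470.9)) = 32.462/38.642 = 0.8401

Z ≈ 0.8401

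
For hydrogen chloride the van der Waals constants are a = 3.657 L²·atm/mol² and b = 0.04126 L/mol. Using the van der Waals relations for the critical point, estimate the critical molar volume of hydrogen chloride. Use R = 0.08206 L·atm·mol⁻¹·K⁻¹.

V_m,c ≈ 0.1238 L/mol

For a van der Waals gas, V_m,c = 3b.
V_m,c = 3×0.04126 = 0.1238 L/mol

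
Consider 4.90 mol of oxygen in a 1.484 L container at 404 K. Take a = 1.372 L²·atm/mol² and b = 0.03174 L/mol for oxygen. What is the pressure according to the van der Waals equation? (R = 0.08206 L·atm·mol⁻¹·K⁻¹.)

P ≈ 107.3 atm

P = nRT/(V − nb) − a n²/V²
nRT/(V − nb) = (4.90)(0.08206)(404)/(1.484 − 4.90×0.03174) = 162.45/1.3285 = 122.28 atm
a n²/V² = (1.372)(4.90)²/(1.484)² = 14.958 atm
P = 122.28 − 14.958 = 107.3 atm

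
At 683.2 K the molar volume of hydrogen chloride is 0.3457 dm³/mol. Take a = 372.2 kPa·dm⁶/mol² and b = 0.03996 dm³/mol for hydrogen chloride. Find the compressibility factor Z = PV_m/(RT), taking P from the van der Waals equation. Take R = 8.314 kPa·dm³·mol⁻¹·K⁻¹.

Z ≈ 0.9412

P = RT/(V_m − b) − a/V_m² = (8.314)(683.2)/(0.3457 − 0.03996) − 372.2/(0.3457)²
  = 5680.1/0.30574 − 3114.4 = 18578 − 3114.4 = 15464 kPa
Z = PV_m/(RT) = (15464)(0.3457)/((8.314)(683.2)) = 5345.9/5680.1 = 0.9412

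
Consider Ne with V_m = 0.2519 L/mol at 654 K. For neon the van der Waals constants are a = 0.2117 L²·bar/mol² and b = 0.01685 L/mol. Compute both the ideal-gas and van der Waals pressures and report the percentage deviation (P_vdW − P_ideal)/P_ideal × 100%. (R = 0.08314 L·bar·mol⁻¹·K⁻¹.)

Ideal: P_ideal = RT/V_m = (0.08314)(654)/0.2519 = 215.854 bar
vdW: P = RT/(V_m − b) − a/V_m² = 54.3736/0.235050 − 0.2117/0.0634536 = 231.328 − 3.33630 = 227.992 bar
% deviation = (227.992 − 215.854)/215.854 × 100% = 5.62%

5.62 %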